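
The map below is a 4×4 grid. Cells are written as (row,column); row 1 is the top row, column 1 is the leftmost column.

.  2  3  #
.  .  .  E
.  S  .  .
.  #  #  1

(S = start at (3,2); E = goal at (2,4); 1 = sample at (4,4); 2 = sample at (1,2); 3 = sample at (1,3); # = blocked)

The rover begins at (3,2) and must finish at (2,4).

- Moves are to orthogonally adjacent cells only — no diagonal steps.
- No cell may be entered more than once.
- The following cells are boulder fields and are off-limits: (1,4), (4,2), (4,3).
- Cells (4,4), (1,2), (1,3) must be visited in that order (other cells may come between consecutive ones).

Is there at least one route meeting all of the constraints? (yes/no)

no

(4,4) must be visited but has only one open neighbour ((3,4)), and it is neither the start nor the goal — the route would have to enter and leave through (3,4), re-entering it.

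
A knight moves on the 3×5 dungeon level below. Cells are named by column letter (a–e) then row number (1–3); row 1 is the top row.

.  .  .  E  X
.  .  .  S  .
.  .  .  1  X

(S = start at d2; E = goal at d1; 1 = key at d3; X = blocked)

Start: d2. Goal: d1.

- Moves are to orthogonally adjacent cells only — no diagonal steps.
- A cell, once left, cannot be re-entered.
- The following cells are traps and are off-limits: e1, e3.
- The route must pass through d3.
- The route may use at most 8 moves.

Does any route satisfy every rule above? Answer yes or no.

yes

One route that works: d2 → d3 → c3 → c2 → c1 → d1.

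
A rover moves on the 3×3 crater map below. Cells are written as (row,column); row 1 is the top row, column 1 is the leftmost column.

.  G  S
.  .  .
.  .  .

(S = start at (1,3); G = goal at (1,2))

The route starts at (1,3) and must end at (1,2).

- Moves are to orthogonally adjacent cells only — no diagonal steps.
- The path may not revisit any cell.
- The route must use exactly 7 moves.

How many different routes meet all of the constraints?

Need simple routes of exactly 7 moves from (1,3) to (1,2) (Manhattan distance 1, so 3 moves are spent on a detour and 3 undoing it).
Enumerating: (1,3) (2,3) (3,3) (3,2) (2,2) (2,1) (1,1) (1,2) | (1,3) (2,3) (3,3) (3,2) (3,1) (2,1) (1,1) (1,2) | (1,3) (2,3) (3,3) (3,2) (3,1) (2,1) (2,2) (1,2) | (1,3) (2,3) (2,2) (3,2) (3,1) (2,1) (1,1) (1,2).
That gives 4 routes.

4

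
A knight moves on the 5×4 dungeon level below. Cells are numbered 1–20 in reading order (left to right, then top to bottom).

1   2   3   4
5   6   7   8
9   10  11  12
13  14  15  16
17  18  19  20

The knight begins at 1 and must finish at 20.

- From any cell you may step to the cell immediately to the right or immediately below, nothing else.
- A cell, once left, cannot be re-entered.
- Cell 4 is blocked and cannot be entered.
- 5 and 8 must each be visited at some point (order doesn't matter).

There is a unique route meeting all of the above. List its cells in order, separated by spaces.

Moves only go right or down, so the column and row indices never decrease.
Route from 1: down 1 to 5, right 3 to 8, down 3 to 20 — 7 moves in all.
Check: all required cells visited.

1 5 6 7 8 12 16 20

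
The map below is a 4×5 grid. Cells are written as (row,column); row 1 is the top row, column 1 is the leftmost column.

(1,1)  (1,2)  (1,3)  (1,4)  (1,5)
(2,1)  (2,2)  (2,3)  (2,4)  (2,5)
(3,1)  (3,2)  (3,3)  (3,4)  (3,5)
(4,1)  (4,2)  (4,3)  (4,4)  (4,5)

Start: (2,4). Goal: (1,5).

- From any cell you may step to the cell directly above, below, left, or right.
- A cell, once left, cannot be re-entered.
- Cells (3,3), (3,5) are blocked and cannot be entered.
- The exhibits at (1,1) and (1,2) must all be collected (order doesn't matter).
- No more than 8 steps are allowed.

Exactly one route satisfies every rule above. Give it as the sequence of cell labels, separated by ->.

(2,4) -> (2,3) -> (2,2) -> (2,1) -> (1,1) -> (1,2) -> (1,3) -> (1,4) -> (1,5)

The budget equals the shortest possible length, so every move has to be on a shortest route through the required cells.
Route from (2,4): left 3 to (2,1), up 1 to (1,1), right 4 to (1,5) — 8 moves in all.
Check: all required cells visited; 8 ≤ 8 moves.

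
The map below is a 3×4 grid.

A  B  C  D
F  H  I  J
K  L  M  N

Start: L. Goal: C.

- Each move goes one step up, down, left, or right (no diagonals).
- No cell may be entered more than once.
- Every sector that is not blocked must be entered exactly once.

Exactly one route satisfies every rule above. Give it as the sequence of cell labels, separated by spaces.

L K F A B H I M N J D C

Need to visit all 12 open cells exactly once, starting at L and ending at C.
Cell K has only two open neighbours (F and L), so the path must pass straight through it: one of those is the cell it's entered from and the other is where it exits.
Route from L: left to K, 2× up (reaching A), right to B, down to H, right to I, down to M, right to N, 2× up (reaching D), left to C — 11 moves in all.
Check: all 12 open cells covered.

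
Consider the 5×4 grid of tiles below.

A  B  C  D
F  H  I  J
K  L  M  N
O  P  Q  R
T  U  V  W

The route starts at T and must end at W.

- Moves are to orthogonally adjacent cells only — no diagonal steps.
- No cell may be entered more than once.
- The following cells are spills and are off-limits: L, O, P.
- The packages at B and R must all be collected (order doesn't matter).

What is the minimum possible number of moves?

Any route passes through B and R in some order between T and W. Summing Manhattan distances along each leg and taking the cheapest ordering (T → B → R → W) gives a lower bound of 5 + 5 + 1 = 11 moves.
That bound ignores the blocked cells. Measuring each leg by the fewest moves that actually steer around them (T→B: 7; B→R: 5; R→W: 1) raises the lower bound to 13.
A route of 13 moves exists: T → U → V → Q → M → I → H → B → C → D → J → N → R → W.
Since 13 matches that lower bound, it is optimal.

13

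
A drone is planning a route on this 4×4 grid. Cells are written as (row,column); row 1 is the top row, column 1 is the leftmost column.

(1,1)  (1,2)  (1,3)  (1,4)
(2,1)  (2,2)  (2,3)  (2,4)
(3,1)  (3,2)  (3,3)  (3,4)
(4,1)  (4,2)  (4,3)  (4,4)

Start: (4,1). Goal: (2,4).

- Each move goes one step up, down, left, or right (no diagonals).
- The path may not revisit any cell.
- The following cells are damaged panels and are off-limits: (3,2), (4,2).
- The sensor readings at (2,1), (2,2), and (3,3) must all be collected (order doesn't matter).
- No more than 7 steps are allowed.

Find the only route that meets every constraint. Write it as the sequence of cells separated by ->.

The 7-move cap with required stops at (2,1), (2,2), (3,3) leaves no slack for detours.
Route from (4,1): 2× up (reaching (2,1)), 2× right (reaching (2,3)), down to (3,3), right to (3,4), up to (2,4) — 7 moves in all.
Check: all required cells visited; 7 ≤ 7 moves.

(4,1) -> (3,1) -> (2,1) -> (2,2) -> (2,3) -> (3,3) -> (3,4) -> (2,4)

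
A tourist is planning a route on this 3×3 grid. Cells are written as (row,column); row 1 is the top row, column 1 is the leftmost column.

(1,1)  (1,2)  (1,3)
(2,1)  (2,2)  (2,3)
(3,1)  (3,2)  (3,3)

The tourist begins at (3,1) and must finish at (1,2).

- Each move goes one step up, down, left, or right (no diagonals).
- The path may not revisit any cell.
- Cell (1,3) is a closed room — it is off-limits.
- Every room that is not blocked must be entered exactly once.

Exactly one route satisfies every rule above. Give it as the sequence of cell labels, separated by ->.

(3,1) -> (3,2) -> (3,3) -> (2,3) -> (2,2) -> (2,1) -> (1,1) -> (1,2)

Need to visit all 8 open cells exactly once, starting at (3,1) and ending at (1,2).
Cell (1,1) has only two open neighbours ((2,1) and (1,2)), so the path must pass straight through it: one of those is the cell it's entered from and the other is where it exits.
Route from (3,1): right 2 to (3,3), up 1 to (2,3), left 2 to (2,1), up 1 to (1,1), right 1 to (1,2) — 7 moves in all.
Check: all 8 open cells covered.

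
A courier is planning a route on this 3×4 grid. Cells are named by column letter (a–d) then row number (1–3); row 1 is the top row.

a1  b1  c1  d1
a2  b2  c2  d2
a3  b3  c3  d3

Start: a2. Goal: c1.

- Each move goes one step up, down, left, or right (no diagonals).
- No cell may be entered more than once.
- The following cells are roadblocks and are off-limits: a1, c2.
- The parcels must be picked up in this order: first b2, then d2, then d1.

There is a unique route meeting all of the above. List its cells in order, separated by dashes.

a2 - b2 - b3 - c3 - d3 - d2 - d1 - c1

The waypoints must appear in the order b2, d2, d1, with no cell reused.
Route from a2: right to b2, down to b3, 2× right (reaching d3), 2× up (reaching d1), left to c1 — 7 moves in all.
Check: order respected (b2 at step 1, d2 at step 5, d1 at step 6).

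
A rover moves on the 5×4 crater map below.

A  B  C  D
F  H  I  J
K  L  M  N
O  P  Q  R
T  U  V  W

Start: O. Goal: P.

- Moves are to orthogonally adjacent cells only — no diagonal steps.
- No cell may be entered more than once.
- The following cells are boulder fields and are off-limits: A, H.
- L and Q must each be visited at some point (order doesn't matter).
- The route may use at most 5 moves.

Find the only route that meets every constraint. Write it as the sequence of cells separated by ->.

O -> K -> L -> M -> Q -> P

Any route must reach L and Q and still end at P within 5 moves, so the order of the required stops is forced.
Route from O: up to K, 2× right (reaching M), down to Q, left to P — 5 moves in all.
Check: all required cells visited; 5 ≤ 5 moves.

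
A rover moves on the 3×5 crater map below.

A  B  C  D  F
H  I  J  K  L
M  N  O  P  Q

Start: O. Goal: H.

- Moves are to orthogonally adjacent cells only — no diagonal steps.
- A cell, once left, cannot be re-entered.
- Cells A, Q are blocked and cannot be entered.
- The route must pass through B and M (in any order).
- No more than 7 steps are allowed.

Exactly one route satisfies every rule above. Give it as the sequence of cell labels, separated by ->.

Any route must reach B and M and still end at H within 7 moves, so the order of the required stops is forced.
Route from O: 2× up (reaching C), left to B, 2× down (reaching N), left to M, up to H — 7 moves in all.
Check: all required cells visited; 7 ≤ 7 moves.

O -> J -> C -> B -> I -> N -> M -> H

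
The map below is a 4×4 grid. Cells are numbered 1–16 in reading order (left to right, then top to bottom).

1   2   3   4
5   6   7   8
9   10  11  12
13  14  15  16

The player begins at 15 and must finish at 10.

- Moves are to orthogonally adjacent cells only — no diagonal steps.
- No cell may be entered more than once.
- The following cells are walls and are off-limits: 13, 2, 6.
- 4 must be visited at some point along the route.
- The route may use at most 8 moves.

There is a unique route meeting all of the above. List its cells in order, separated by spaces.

Any route must reach 4 and still end at 10 within 8 moves, so the order of the required stops is forced.
Route from 15: right 1 to 16, up 3 to 4, left 1 to 3, down 2 to 11, left 1 to 10 — 8 moves in all.
Check: all required cells visited; 8 ≤ 8 moves.

15 16 12 8 4 3 7 11 10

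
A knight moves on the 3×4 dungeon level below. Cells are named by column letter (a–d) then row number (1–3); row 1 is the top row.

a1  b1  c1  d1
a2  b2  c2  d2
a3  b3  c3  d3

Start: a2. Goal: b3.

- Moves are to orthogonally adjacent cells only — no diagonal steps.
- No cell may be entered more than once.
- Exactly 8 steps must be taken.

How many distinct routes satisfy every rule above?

Need simple routes of exactly 8 moves from a2 to b3 (Manhattan distance 2, so 3 moves are spent on a detour and 3 undoing it).
Branch systematically from the start, pruning whenever the remaining move budget drops below the Manhattan distance to b3 or differs from it in parity. Grouping the completions by first move — via a1: 5; via b2: 4 (no valid completion starts via a3) — and summing: 5 + 4 = 9.
That gives 9 routes.

9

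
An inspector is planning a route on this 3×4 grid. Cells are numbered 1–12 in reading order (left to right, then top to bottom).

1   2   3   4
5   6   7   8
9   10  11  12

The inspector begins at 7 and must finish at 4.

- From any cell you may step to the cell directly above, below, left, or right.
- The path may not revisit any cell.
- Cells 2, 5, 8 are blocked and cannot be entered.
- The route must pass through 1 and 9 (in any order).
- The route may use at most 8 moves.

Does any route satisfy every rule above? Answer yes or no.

The blocked cells wall 1 off from 7 completely — no sequence of moves reaches it at all, so no route can satisfy the rules.

no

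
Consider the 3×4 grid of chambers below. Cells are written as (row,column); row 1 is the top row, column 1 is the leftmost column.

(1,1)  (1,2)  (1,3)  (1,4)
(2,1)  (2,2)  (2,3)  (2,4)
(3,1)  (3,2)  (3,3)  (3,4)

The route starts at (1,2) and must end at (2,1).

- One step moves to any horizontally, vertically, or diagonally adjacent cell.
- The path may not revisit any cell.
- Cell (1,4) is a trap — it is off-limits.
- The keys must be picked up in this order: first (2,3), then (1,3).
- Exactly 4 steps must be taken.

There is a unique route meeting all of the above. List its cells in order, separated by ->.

The waypoints must appear in the order (2,3), (1,3), with no cell reused.
Route from (1,2): down-right 1 to (2,3), up 1 to (1,3), down-left 1 to (2,2), left 1 to (2,1) — 4 moves in all.
Check: order respected ((2,3) at step 1, (1,3) at step 2); 4 moves as required.

(1,2) -> (2,3) -> (1,3) -> (2,2) -> (2,1)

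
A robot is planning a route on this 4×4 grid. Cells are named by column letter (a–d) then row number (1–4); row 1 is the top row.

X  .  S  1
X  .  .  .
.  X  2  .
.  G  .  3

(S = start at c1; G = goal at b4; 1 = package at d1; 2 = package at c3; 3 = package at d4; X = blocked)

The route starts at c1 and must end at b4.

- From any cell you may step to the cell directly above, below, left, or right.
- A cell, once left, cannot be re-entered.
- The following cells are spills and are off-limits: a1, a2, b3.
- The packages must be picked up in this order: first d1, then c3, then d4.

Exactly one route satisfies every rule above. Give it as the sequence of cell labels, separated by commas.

c1, d1, d2, c2, c3, d3, d4, c4, b4

The waypoints must appear in the order d1, c3, d4, with no cell reused.
Route from c1: right to d1, down to d2, left to c2, down to c3, right to d3, down to d4, 2× left (reaching b4) — 8 moves in all.
Check: order respected (1 at step 1, 2 at step 4, 3 at step 6).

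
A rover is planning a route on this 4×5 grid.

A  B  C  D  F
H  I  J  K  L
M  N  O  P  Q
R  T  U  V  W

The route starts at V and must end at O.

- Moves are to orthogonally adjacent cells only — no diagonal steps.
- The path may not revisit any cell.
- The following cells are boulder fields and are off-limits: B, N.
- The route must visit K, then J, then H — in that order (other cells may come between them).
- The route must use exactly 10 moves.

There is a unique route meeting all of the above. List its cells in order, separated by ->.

V -> P -> K -> J -> I -> H -> M -> R -> T -> U -> O

The waypoints must appear in the order K, J, H, with no cell reused.
Route from V: 2× up (reaching K), 3× left (reaching H), 2× down (reaching R), 2× right (reaching U), up to O — 10 moves in all.
Check: order respected (K at step 2, J at step 3, H at step 5); 10 moves as required.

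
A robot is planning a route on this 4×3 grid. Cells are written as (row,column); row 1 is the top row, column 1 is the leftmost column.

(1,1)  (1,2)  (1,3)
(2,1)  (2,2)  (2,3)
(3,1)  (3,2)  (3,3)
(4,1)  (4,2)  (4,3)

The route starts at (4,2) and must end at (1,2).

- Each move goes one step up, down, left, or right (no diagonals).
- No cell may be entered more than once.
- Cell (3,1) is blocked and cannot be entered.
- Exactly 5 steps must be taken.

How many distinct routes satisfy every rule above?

7

Need simple routes of exactly 5 moves from (4,2) to (1,2) (Manhattan distance 3, so 1 moves are spent on a detour and 1 undoing it).
Enumerating: (4,2) (3,2) (2,2) (2,1) (1,1) (1,2) | (4,2) (3,2) (2,2) (2,3) (1,3) (1,2) | (4,2) (3,2) (3,3) (2,3) (1,3) (1,2) | (4,2) (3,2) (3,3) (2,3) (2,2) (1,2) | (4,2) (4,3) (3,3) (2,3) (1,3) (1,2) | (4,2) (4,3) (3,3) (2,3) (2,2) (1,2) | (4,2) (4,3) (3,3) (3,2) (2,2) (1,2).
That gives 7 routes.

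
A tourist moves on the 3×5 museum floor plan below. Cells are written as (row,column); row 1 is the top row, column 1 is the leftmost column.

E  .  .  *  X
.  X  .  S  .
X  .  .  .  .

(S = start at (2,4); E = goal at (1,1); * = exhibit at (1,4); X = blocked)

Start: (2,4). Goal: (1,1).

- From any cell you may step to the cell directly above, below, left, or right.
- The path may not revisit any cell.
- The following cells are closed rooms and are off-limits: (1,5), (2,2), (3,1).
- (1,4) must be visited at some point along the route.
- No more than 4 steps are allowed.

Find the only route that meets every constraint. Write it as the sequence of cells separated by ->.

Any route must reach (1,4) and still end at (1,1) within 4 moves, so the order of the required stops is forced.
Route from (2,4): up to (1,4), 3× left (reaching (1,1)) — 4 moves in all.
Check: all required cells visited; 4 ≤ 4 moves.

(2,4) -> (1,4) -> (1,3) -> (1,2) -> (1,1)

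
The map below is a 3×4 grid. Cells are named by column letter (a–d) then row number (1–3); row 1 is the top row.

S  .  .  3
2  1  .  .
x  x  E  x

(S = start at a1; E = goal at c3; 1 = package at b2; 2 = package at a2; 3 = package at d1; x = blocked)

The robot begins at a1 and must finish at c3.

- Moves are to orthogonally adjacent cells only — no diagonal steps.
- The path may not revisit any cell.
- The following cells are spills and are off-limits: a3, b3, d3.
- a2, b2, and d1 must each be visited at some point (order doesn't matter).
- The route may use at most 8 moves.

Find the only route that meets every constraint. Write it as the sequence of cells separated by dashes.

a1 - a2 - b2 - b1 - c1 - d1 - d2 - c2 - c3

The budget equals the shortest possible length, so every move has to be on a shortest route through the required cells.
Route from a1: down to a2, right to b2, up to b1, 2× right (reaching d1), down to d2, left to c2, down to c3 — 8 moves in all.
Check: all required cells visited; 8 ≤ 8 moves.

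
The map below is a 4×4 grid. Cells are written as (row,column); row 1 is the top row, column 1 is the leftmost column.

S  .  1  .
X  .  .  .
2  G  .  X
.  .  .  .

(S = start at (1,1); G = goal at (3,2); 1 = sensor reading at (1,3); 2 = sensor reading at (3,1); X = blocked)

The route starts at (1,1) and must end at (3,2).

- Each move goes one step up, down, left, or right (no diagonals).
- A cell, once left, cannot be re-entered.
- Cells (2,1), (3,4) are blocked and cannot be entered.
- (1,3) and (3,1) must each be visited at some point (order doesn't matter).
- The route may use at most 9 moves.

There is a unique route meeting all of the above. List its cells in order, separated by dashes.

Any route must reach (1,3) and (3,1) and still end at (3,2) within 9 moves, so the order of the required stops is forced.
Route from (1,1): 2× right (reaching (1,3)), 3× down (reaching (4,3)), 2× left (reaching (4,1)), up to (3,1), right to (3,2) — 9 moves in all.
Check: all required cells visited; 9 ≤ 9 moves.

(1,1) - (1,2) - (1,3) - (2,3) - (3,3) - (4,3) - (4,2) - (4,1) - (3,1) - (3,2)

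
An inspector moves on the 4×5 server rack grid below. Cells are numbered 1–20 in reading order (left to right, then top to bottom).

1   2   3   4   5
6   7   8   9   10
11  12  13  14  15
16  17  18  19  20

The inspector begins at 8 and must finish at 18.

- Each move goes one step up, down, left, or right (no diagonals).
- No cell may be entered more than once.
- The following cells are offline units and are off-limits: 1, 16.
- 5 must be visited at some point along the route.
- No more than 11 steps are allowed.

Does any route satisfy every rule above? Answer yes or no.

One route that works: 8 → 3 → 4 → 5 → 10 → 15 → 20 → 19 → 18.

yes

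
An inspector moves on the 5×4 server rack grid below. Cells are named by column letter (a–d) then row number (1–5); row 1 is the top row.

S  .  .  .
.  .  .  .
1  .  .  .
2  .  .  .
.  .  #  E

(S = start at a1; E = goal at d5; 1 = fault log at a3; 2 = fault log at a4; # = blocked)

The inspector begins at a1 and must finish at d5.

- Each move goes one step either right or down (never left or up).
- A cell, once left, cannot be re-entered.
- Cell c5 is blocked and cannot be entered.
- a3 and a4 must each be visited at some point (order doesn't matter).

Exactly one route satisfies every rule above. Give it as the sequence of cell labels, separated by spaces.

a1 a2 a3 a4 b4 c4 d4 d5

Moves only go right or down, so the column and row indices never decrease.
Route from a1: 3× down (reaching a4), 3× right (reaching d4), down to d5 — 7 moves in all.
Check: all required cells visited.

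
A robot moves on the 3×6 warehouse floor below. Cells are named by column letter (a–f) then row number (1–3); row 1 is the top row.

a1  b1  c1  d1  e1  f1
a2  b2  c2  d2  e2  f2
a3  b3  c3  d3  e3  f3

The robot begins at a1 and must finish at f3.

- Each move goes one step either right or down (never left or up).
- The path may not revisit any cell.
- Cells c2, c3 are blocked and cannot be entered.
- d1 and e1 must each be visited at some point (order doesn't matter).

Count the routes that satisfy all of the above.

3

A right/down-only route from a1 to f3 makes exactly 2 down-moves and 5 right-moves in some order.
With no other constraints that would be C(7,2) = 21 routes.
A monotone route can only reach the required cells in the order d1, e1, so split there and multiply the segment counts (each segment already excludes blocked cells): a1→d1: 1; d1→e1: 1; e1→f3: 3; product = 3.
That gives 3 routes.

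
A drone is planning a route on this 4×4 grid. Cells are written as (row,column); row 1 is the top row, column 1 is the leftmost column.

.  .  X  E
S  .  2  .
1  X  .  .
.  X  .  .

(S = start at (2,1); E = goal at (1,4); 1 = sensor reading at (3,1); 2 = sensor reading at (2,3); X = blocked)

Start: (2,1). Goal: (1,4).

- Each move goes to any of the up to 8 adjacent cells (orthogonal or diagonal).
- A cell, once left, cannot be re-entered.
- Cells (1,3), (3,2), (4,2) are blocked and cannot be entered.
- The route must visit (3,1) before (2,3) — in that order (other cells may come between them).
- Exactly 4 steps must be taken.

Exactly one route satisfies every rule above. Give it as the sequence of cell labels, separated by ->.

The waypoints must appear in the order (3,1), (2,3), with no cell reused.
Route from (2,1): down 1 to (3,1), up-right 1 to (2,2), right 1 to (2,3), up-right 1 to (1,4) — 4 moves in all.
Check: order respected (1 at step 1, 2 at step 3); 4 moves as required.

(2,1) -> (3,1) -> (2,2) -> (2,3) -> (1,4)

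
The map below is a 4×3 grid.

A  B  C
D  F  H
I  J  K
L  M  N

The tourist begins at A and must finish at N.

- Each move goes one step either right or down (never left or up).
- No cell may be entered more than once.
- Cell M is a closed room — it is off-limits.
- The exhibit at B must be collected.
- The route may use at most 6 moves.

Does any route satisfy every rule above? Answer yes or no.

yes

One route that works: A → B → F → J → K → N.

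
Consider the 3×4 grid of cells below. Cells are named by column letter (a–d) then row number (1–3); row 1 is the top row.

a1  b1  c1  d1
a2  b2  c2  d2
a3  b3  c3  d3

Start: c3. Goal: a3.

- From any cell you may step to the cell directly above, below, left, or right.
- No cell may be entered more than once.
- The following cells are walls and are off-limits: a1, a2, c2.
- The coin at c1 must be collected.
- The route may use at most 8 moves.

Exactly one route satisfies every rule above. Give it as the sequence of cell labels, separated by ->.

The 8-move cap with required stops at c1 leaves no slack for detours.
Route from c3: right to d3, 2× up (reaching d1), 2× left (reaching b1), 2× down (reaching b3), left to a3 — 8 moves in all.
Check: all required cells visited; 8 ≤ 8 moves.

c3 -> d3 -> d2 -> d1 -> c1 -> b1 -> b2 -> b3 -> a3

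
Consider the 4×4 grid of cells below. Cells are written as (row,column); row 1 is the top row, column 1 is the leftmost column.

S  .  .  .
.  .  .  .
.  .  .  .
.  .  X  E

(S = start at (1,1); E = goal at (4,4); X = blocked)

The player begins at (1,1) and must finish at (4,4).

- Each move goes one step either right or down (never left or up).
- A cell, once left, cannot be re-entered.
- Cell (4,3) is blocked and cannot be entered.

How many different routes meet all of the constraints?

10

A right/down-only route from (1,1) to (4,4) makes exactly 3 down-moves and 3 right-moves in some order.
With no other constraints that would be C(6,3) = 20 routes.
Subtract routes through each blocked cell (inclusion–exclusion for overlaps): − through (4,3): 10 → 10.
That gives 10 routes.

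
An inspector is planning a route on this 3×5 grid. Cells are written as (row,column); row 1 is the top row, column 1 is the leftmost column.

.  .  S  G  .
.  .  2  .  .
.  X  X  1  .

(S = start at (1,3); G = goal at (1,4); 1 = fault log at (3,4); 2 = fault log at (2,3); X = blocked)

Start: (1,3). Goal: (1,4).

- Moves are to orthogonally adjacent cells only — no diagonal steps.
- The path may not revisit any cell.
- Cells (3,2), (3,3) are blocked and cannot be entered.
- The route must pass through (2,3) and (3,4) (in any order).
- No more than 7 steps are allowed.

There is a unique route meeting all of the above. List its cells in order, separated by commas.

(1,3), (2,3), (2,4), (3,4), (3,5), (2,5), (1,5), (1,4)

The 7-move cap with required stops at (2,3), (3,4) leaves no slack for detours.
Route from (1,3): down 1 to (2,3), right 1 to (2,4), down 1 to (3,4), right 1 to (3,5), up 2 to (1,5), left 1 to (1,4) — 7 moves in all.
Check: all required cells visited; 7 ≤ 7 moves.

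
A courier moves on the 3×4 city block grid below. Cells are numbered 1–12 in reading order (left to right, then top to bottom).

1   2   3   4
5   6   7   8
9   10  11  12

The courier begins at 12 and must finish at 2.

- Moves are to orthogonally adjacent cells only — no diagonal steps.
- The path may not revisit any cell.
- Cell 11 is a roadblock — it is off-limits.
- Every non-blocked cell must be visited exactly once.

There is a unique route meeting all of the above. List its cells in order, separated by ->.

12 -> 8 -> 4 -> 3 -> 7 -> 6 -> 10 -> 9 -> 5 -> 1 -> 2

Need to visit all 11 open cells exactly once, starting at 12 and ending at 2.
Route from 12: up 2 to 4, left 1 to 3, down 1 to 7, left 1 to 6, down 1 to 10, left 1 to 9, up 2 to 1, right 1 to 2 — 10 moves in all.
Check: all 11 open cells covered.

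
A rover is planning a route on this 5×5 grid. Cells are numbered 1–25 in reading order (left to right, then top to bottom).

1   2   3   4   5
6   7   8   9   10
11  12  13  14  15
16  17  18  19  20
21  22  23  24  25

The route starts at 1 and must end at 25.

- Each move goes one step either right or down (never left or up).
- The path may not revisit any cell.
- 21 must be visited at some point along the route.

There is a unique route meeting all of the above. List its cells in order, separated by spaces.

Moves only go right or down, so the column and row indices never decrease.
Route from 1: down 4 to 21, right 4 to 25 — 8 moves in all.
Check: all required cells visited.

1 6 11 16 21 22 23 24 25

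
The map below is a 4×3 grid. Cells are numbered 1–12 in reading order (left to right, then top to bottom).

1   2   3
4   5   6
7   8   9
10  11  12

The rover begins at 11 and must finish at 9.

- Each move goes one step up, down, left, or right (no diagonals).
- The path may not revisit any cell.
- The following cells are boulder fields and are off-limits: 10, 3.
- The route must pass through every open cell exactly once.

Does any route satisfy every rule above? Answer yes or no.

Colour the cells like a checkerboard: each orthogonal step flips colour, so a Hamiltonian route alternates colours. Here there are 5 cells of one colour and 5 of the other, with start on the same colour as the goal — the counts and endpoints can't be arranged into an alternating sequence of length 10, so no Hamiltonian route exists.

no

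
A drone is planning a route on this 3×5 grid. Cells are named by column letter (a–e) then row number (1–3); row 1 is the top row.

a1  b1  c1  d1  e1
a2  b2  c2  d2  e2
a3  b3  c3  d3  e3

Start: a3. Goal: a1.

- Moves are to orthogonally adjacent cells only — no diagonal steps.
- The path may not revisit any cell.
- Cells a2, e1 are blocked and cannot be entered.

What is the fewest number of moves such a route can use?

4

The Manhattan distance from a3 to a1 is |3−1| + |1−1| = 2, so at least 2 moves are needed.
That bound ignores the blocked cells. Measuring each leg by the fewest moves that actually steer around them (a3→a1: 4) raises the lower bound to 4.
A route of 4 moves exists: a3 → b3 → b2 → b1 → a1.
Since 4 matches that lower bound, it is optimal.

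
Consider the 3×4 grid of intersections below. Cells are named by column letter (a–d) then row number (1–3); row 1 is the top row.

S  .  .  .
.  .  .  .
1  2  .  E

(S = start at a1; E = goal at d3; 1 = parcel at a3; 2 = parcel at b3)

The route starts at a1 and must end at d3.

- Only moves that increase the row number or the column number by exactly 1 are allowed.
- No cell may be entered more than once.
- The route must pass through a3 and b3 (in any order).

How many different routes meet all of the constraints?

A right/down-only route from a1 to d3 makes exactly 2 down-moves and 3 right-moves in some order.
With no other constraints that would be C(5,2) = 10 routes.
A monotone route can only reach the required cells in the order a3, b3, so split there and multiply the segment counts: a1→a3: 1; a3→b3: 1; b3→d3: 1; product = 1.
That gives 1 route.

1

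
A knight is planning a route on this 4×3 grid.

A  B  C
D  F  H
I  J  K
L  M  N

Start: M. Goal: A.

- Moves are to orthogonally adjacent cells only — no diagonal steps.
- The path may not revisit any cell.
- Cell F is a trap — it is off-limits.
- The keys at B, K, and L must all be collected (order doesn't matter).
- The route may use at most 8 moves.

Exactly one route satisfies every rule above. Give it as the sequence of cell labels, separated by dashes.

M - L - I - J - K - H - C - B - A

The 8-move cap with required stops at B, K, L leaves no slack for detours.
Route from M: left to L, up to I, 2× right (reaching K), 2× up (reaching C), 2× left (reaching A) — 8 moves in all.
Check: all required cells visited; 8 ≤ 8 moves.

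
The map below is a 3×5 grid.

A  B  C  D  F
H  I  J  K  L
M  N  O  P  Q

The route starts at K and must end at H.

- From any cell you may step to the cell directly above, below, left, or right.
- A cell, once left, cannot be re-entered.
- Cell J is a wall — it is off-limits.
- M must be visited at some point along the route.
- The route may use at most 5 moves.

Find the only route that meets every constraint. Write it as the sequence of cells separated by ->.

The 5-move cap with required stops at M leaves no slack for detours.
Route from K: down 1 to P, left 3 to M, up 1 to H — 5 moves in all.
Check: all required cells visited; 5 ≤ 5 moves.

K -> P -> O -> N -> M -> H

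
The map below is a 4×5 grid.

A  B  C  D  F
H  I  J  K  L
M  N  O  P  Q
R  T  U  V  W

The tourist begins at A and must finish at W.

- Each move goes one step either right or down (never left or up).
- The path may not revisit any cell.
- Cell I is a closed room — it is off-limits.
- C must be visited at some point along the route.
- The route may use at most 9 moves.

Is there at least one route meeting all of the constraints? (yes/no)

yes

One route that works: A → B → C → J → O → U → V → W.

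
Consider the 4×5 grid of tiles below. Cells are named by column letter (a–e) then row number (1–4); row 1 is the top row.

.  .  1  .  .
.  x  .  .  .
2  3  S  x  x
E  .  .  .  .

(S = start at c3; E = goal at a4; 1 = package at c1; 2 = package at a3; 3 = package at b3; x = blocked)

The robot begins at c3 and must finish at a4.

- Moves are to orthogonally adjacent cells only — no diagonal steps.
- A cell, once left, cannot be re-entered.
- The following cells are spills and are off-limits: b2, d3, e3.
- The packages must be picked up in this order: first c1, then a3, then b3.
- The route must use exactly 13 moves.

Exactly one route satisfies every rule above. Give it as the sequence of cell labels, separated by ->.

The waypoints must appear in the order c1, a3, b3, with no cell reused.
Route from c3: up to c2, 2× right (reaching e2), up to e1, 4× left (reaching a1), 2× down (reaching a3), right to b3, down to b4, left to a4 — 13 moves in all.
Check: order respected (1 at step 6, 2 at step 10, 3 at step 11); 13 moves as required.

c3 -> c2 -> d2 -> e2 -> e1 -> d1 -> c1 -> b1 -> a1 -> a2 -> a3 -> b3 -> b4 -> a4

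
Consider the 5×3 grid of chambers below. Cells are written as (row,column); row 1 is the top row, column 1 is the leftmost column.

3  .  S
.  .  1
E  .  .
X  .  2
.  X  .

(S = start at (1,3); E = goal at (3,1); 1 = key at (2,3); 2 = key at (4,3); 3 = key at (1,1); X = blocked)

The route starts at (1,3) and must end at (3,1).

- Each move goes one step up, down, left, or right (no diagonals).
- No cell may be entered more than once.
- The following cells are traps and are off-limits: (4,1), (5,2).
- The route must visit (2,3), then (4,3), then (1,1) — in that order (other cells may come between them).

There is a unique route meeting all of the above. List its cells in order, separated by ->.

The waypoints must appear in the order (2,3), (4,3), (1,1), with no cell reused.
Route from (1,3): down 3 to (4,3), left 1 to (4,2), up 3 to (1,2), left 1 to (1,1), down 2 to (3,1) — 10 moves in all.
Check: order respected (1 at step 1, 2 at step 3, 3 at step 8).

(1,3) -> (2,3) -> (3,3) -> (4,3) -> (4,2) -> (3,2) -> (2,2) -> (1,2) -> (1,1) -> (2,1) -> (3,1)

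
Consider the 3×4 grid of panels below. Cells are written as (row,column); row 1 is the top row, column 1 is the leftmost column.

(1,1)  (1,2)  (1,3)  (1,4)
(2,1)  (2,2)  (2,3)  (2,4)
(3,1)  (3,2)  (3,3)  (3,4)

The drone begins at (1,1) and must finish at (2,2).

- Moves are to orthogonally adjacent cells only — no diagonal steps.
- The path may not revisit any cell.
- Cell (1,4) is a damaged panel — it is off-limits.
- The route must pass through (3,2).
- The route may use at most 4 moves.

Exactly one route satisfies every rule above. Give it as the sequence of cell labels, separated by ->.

Any route must reach (3,2) and still end at (2,2) within 4 moves, so the order of the required stops is forced.
Route from (1,1): down 2 to (3,1), right 1 to (3,2), up 1 to (2,2) — 4 moves in all.
Check: all required cells visited; 4 ≤ 4 moves.

(1,1) -> (2,1) -> (3,1) -> (3,2) -> (2,2)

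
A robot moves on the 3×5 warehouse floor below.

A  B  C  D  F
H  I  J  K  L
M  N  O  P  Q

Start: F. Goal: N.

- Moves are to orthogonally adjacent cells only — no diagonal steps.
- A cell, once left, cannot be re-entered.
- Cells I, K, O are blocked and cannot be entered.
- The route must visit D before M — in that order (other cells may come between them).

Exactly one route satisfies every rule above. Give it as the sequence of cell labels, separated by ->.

The waypoints must appear in the order D, M, with no cell reused.
Route from F: 4× left (reaching A), 2× down (reaching M), right to N — 7 moves in all.
Check: order respected (D at step 1, M at step 6).

F -> D -> C -> B -> A -> H -> M -> N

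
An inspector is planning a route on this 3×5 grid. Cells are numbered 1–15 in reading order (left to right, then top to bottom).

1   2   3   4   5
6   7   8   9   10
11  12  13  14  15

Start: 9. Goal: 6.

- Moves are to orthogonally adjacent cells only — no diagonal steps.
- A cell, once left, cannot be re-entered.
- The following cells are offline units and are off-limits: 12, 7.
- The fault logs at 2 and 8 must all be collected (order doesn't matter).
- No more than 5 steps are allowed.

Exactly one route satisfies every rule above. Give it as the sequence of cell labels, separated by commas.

The 5-move cap with required stops at 2, 8 leaves no slack for detours.
Route from 9: left to 8, up to 3, 2× left (reaching 1), down to 6 — 5 moves in all.
Check: all required cells visited; 5 ≤ 5 moves.

9, 8, 3, 2, 1, 6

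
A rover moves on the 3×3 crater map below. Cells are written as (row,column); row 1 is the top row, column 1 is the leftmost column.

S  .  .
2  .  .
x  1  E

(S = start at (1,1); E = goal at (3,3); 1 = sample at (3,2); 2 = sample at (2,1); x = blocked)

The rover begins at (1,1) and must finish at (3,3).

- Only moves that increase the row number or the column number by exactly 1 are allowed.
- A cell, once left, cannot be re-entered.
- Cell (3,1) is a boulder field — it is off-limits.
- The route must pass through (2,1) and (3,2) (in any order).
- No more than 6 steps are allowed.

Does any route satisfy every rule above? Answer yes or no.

One route that works: (1,1) → (2,1) → (2,2) → (3,2) → (3,3).

yes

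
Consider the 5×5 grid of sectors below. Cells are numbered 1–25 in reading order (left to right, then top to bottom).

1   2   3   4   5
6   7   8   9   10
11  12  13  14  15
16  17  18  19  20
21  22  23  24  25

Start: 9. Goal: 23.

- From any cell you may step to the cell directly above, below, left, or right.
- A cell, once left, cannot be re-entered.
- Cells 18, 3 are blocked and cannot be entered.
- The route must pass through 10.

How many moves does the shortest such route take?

6

Any route passes through 10 somewhere between 9 and 23. Summing Manhattan distances along the two legs (9 → 10 → 23) gives a lower bound of 1 + 5 = 6 moves.
A route of 6 moves achieves this: 9 → 10 → 15 → 20 → 25 → 24 → 23.
Since 6 matches the lower bound, it is optimal.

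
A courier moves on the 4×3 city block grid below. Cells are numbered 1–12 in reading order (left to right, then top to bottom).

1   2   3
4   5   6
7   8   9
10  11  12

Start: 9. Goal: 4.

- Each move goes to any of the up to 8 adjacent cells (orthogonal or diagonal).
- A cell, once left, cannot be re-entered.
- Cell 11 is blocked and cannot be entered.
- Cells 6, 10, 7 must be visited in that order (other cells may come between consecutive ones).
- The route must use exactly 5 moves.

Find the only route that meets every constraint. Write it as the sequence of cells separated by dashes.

The waypoints must appear in the order 6, 10, 7, with no cell reused.
Route from 9: up to 6, 2× down-left (reaching 10), 2× up (reaching 4) — 5 moves in all.
Check: order respected (6 at step 1, 10 at step 3, 7 at step 4); 5 moves as required.

9 - 6 - 8 - 10 - 7 - 4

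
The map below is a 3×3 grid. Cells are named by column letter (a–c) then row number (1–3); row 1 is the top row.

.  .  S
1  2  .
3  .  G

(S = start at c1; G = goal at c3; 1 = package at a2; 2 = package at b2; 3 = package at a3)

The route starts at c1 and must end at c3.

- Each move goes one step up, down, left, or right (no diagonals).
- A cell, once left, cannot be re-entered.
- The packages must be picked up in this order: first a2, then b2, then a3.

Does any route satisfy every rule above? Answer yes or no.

Ignoring the required order, 4 revisit-free routes from c1 to c3 pass through all of a2, b2, and a3; the waypoint orders that occur are b2 → a2 → a3 (3); a2 → a3 → b2 (1) — never a2 → b2 → a3.

no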